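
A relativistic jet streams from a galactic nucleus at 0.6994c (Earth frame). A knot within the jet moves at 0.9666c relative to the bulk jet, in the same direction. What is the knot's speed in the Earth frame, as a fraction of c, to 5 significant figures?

Relativistic velocity addition: u = (u' + v)/(1 + u'v/c²)
= (0.9666 + 0.6994)/(1 + 0.9666×0.6994) = 1.6660/1.676040 = 0.99401

u ≈ 0.99401c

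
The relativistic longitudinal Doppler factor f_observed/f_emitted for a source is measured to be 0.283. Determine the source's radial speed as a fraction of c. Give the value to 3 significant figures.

β ≈ 0.852

f_obs/f_src = √((1−β)/(1+β)) = 0.283  ⇒  (1−β)/(1+β) = 0.080089
β = |1 − D²|/(1 + D²) = |1 − 0.080089|/(1 + 0.080089) = 0.852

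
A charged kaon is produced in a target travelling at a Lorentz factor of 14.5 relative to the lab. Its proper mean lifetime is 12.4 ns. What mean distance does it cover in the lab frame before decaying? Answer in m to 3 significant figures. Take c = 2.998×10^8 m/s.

d ≈ 53.8 m

β = √(1 − 1/γ²) = √(1 − 1/14.5²) = 0.99762
Dilated lifetime: Δt = γτ₀ = 14.5 × 12.4 ns = 179.80 ns
d = vΔt = 0.99762c × 179.80 ns = 2.9909×10^8 m/s × 1.7980×10^-7 s = 53.8 m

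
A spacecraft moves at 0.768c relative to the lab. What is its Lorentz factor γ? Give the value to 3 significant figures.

γ = 1/√(1 − β²) = 1/√(1 − 0.768²) = 1/√(0.41018) = 1.56

γ ≈ 1.56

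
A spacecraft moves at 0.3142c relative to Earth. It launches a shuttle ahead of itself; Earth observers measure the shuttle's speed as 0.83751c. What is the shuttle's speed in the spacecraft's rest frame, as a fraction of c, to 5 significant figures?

Inverse velocity addition: u' = (u − v)/(1 − uv/c²)
= (0.83751 − 0.3142)/(1 − 0.83751×0.3142) = 0.52331/0.7368544 = 0.71019

u' ≈ 0.71019c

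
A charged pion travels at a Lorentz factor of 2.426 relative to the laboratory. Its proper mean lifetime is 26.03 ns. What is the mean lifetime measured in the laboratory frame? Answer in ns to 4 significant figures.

Δt ≈ 63.15 ns

γ = 2.426 (given)
Time dilation: Δt = γτ₀ = 2.426 × 26.03 ns = 63.15 ns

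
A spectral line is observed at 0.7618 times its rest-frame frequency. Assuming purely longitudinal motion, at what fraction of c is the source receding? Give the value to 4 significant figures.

β ≈ 0.2656

f_obs/f_src = √((1−β)/(1+β)) = 0.7618  ⇒  (1−β)/(1+β) = 0.580339
β = |1 − D²|/(1 + D²) = |1 − 0.580339|/(1 + 0.580339) = 0.2656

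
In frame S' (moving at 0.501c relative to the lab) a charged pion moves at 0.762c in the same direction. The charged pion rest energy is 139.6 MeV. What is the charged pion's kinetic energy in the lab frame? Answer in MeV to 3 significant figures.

u_lab = (0.762 + 0.501)/(1 + 0.762×0.501) = 0.914050
γ = 1/√(1 − 0.914050²) = 2.4655
K = (γ − 1)m₀c² = (2.4655 − 1) × 139.6 = 1.4655 × 139.6 = 205 MeV

K ≈ 205 MeV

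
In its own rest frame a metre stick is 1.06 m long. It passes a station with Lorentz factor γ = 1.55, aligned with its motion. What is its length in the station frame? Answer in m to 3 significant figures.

L ≈ 0.684 m

γ = 1.55 (given)
Length contraction: L = L₀/γ = 1.06/1.55 = 0.684 m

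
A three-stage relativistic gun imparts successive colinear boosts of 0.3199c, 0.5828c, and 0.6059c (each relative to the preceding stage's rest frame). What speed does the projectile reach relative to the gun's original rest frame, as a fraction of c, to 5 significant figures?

Compose boost 2: (0.5828 + 0.3199)/(1 + 0.5828×0.3199) = 0.90270/1.186438 = 0.7608490
Compose boost 3: (0.6059 + 0.7608490)/(1 + 0.6059×0.7608490) = 1.366749/1.460998 = 0.93549

u ≈ 0.93549c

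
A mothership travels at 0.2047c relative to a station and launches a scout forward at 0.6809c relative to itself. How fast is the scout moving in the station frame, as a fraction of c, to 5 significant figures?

Compose boost 2: (0.6809 + 0.2047)/(1 + 0.6809×0.2047) = 0.88560/1.139380 = 0.77726

u ≈ 0.77726c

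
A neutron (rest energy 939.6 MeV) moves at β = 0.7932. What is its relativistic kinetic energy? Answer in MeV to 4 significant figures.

γ = 1/√(1 − 0.7932²) = 1.64214
K = (γ − 1)m₀c² = (1.64214 − 1) × 939.6 MeV = 0.642141 × 939.6 MeV = 603.4 MeV

K ≈ 603.4 MeV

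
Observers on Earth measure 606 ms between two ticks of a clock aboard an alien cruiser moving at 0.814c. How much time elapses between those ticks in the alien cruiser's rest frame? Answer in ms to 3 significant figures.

γ = 1/√(1 − 0.814²) = 1.7216
Proper time: τ₀ = Δt/γ = 606/1.7216 = 352 ms

τ₀ ≈ 352 ms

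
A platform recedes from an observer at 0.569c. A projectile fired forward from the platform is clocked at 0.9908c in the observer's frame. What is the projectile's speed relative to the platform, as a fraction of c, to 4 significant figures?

Inverse velocity addition: u' = (u − v)/(1 − uv/c²)
= (0.9908 − 0.569)/(1 − 0.9908×0.569) = 0.4218/0.436235 = 0.9669

u' ≈ 0.9669c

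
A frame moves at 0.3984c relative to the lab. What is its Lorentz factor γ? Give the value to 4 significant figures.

γ = 1/√(1 − β²) = 1/√(1 − 0.3984²) = 1/√(0.841277) = 1.090

γ ≈ 1.090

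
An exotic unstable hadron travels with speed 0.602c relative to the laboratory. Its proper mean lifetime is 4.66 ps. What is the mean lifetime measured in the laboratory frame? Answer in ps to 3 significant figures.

γ = 1/√(1 − 0.602²) = 1.2524
Time dilation: Δt = γτ₀ = 1.2524 × 4.66 ps = 5.84 ps

Δt ≈ 5.84 ps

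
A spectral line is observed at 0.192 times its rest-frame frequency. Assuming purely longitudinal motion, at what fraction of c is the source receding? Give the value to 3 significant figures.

f_obs/f_src = √((1−β)/(1+β)) = 0.192  ⇒  (1−β)/(1+β) = 0.036864
β = |1 − D²|/(1 + D²) = |1 − 0.036864|/(1 + 0.036864) = 0.929

β ≈ 0.929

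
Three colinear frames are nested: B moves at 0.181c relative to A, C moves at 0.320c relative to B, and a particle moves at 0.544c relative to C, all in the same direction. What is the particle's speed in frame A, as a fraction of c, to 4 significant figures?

u ≈ 0.8091c

Compose boost 2: (0.320 + 0.181)/(1 + 0.320×0.181) = 0.5010/1.05792 = 0.473571
Compose boost 3: (0.544 + 0.473571)/(1 + 0.544×0.473571) = 1.01757/1.25762 = 0.8091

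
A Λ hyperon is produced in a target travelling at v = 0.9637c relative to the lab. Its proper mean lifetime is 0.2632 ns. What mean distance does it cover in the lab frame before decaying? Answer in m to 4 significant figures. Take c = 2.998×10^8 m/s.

d ≈ 0.2848 m

γ = 1/√(1 − 0.9637²) = 3.74549
Dilated lifetime: Δt = γτ₀ = 3.74549 × 0.2632 ns = 0.985814 ns
d = vΔt = 0.9637c × 0.985814 ns = 2.88917×10^8 m/s × 9.85814×10^-10 s = 0.2848 m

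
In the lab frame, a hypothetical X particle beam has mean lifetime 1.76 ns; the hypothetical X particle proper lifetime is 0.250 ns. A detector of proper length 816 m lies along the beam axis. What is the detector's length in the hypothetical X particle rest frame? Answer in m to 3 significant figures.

Time dilation ⇒ γ = Δt/τ₀ = 1.76/0.250 = 7.0400
Length contraction: L = L₀/γ = 816/7.0400 = 116 m

L ≈ 116 m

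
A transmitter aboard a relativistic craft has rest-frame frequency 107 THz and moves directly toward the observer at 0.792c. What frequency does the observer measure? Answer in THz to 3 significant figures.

Relativistic Doppler: f_obs = f_src √((1+β)/(1−β))
= 107 × √(1.7920/0.20800) = 107 × 2.9352 = 314 THz

f_obs ≈ 314 THz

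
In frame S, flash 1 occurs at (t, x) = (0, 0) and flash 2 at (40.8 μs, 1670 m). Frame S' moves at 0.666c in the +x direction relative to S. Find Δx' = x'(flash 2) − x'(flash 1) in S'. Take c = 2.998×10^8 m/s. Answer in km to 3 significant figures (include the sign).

Δx' ≈ -8.68 km

γ = 1/√(1 − 0.666²) = 1.3406
Δx' = γ(Δx − vΔt) = 1.3406 × (1670 m − 0.666×(2.998×10^8 m/s)×40.8×10^-6 s)
= 1.3406 × (-6476.4 m) = -8.68 km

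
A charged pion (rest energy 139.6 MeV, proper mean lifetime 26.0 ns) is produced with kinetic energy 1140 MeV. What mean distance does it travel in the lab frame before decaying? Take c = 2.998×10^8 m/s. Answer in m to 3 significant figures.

d ≈ 71.0 m

γ = 1 + K/(m₀c²) = 1 + 1140/139.6 = 9.1662
β = √(1 − 1/γ²) = 0.99403
Dilated lifetime: γτ₀ = 9.1662 × 26.0 ns = 238.32 ns
d = βc·γτ₀ = 0.99403 × (2.998×10^8 m/s) × 2.3832×10^-7 s = 71.0 m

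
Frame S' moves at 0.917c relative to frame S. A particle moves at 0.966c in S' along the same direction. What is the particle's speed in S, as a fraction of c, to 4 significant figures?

u ≈ 0.9985c

Relativistic velocity addition: u = (u' + v)/(1 + u'v/c²)
= (0.966 + 0.917)/(1 + 0.966×0.917) = 1.883/1.88582 = 0.9985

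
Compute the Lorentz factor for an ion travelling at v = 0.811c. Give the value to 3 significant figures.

γ ≈ 1.71

γ = 1/√(1 − β²) = 1/√(1 − 0.811²) = 1/√(0.34228) = 1.71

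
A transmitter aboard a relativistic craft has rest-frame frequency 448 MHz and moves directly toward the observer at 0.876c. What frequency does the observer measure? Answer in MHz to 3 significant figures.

f_obs ≈ 1740 MHz

Relativistic Doppler: f_obs = f_src √((1+β)/(1−β))
= 448 × √(1.8760/0.12400) = 448 × 3.8896 = 1740 MHz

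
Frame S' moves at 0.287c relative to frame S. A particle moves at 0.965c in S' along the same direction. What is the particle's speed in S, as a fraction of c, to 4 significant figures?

Relativistic velocity addition: u = (u' + v)/(1 + u'v/c²)
= (0.965 + 0.287)/(1 + 0.965×0.287) = 1.252/1.27696 = 0.9805

u ≈ 0.9805c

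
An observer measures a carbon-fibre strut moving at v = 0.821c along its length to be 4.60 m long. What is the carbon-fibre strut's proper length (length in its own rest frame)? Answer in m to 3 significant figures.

L₀ ≈ 8.06 m

γ = 1/√(1 − 0.821²) = 1.7515
L₀ = γL = 1.7515 × 4.60 = 8.06 m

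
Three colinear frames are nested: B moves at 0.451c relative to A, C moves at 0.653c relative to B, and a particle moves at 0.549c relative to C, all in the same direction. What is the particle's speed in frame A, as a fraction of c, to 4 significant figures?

u ≈ 0.9548c

Compose boost 2: (0.653 + 0.451)/(1 + 0.653×0.451) = 1.104/1.29450 = 0.852837
Compose boost 3: (0.549 + 0.852837)/(1 + 0.549×0.852837) = 1.40184/1.46821 = 0.9548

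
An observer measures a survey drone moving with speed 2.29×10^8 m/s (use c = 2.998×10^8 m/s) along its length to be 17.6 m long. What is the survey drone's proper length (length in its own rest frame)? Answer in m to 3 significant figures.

L₀ ≈ 27.3 m

β = v/c = 2.29×10^8 / 2.998×10^8 = 0.76384
γ = 1/√(1 − 0.76384²) = 1.5494
L₀ = γL = 1.5494 × 17.6 = 27.3 m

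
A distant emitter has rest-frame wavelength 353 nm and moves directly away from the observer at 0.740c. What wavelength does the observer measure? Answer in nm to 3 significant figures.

Relativistic Doppler: λ_obs = λ_src √((1+β)/(1−β))
= 353 × √(1.7400/0.26000) = 353 × 2.5869 = 913 nm

λ_obs ≈ 913 nm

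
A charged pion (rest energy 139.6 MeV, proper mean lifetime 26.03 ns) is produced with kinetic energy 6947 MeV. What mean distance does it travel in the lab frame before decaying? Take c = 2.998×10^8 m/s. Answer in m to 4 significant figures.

d ≈ 396.1 m

γ = 1 + K/(m₀c²) = 1 + 6947/139.6 = 50.7636
β = √(1 − 1/γ²) = 0.999806
Dilated lifetime: γτ₀ = 50.7636 × 26.03 ns = 1321.38 ns
d = βc·γτ₀ = 0.999806 × (2.998×10^8 m/s) × 1.32138×10^-6 s = 396.1 m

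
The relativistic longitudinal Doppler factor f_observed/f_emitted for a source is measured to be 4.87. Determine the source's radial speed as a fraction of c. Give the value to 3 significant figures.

β ≈ 0.919

f_obs/f_src = √((1+β)/(1−β)) = 4.87  ⇒  (1+β)/(1−β) = 23.717
β = |1 − D²|/(1 + D²) = |1 − 23.717|/(1 + 23.717) = 0.919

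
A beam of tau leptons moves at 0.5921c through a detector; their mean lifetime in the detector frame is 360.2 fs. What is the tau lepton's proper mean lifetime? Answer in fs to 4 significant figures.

τ₀ ≈ 290.3 fs

γ = 1/√(1 − 0.5921²) = 1.24090
Proper time: τ₀ = Δt/γ = 360.2/1.24090 = 290.3 fs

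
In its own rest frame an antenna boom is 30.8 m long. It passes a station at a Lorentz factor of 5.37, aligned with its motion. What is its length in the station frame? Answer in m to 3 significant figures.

γ = 5.37 (given)
Length contraction: L = L₀/γ = 30.8/5.37 = 5.74 m

L ≈ 5.74 m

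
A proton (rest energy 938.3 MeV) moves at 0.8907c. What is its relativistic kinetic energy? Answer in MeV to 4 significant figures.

K ≈ 1126 MeV

γ = 1/√(1 − 0.8907²) = 2.19978
K = (γ − 1)m₀c² = (2.19978 − 1) × 938.3 MeV = 1.19978 × 938.3 MeV = 1126 MeV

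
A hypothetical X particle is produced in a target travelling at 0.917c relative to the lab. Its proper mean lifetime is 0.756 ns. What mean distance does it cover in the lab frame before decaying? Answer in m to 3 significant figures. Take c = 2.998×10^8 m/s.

d ≈ 0.521 m

γ = 1/√(1 − 0.917²) = 2.5070
Dilated lifetime: Δt = γτ₀ = 2.5070 × 0.756 ns = 1.8953 ns
d = vΔt = 0.917c × 1.8953 ns = 2.7492×10^8 m/s × 1.8953×10^-9 s = 0.521 m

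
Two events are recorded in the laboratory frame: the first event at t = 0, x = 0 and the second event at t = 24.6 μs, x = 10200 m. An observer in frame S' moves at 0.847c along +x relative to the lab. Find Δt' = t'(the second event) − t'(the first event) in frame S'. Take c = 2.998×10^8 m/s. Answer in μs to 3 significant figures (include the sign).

γ = 1/√(1 − 0.847²) = 1.8811
Δt' = γ(Δt − vΔx/c²) = 1.8811 × (24.6 μs − 0.847×10200 m / (2.998×10^8 m/s))
= 1.8811 × (-4.2172 μs) = -7.93 μs

Δt' ≈ -7.93 μs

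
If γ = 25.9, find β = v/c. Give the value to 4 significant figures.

β = √(1 − 1/γ²) = √(1 − 1/25.9²) = √(0.998509) = 0.9993

β ≈ 0.9993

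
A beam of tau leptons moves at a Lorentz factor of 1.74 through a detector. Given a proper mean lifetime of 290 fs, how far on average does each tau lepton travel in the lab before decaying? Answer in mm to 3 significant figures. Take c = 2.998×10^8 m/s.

β = √(1 − 1/γ²) = √(1 − 1/1.74²) = 0.81836
Dilated lifetime: Δt = γτ₀ = 1.74 × 290 fs = 504.60 fs
d = vΔt = 0.81836c × 504.60 fs = 2.4534×10^8 m/s × 5.0460×10^-13 s = 0.124 mm

d ≈ 0.124 mm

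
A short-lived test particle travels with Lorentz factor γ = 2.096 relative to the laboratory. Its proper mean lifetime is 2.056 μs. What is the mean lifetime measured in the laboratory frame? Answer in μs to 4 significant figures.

Δt ≈ 4.309 μs

γ = 2.096 (given)
Time dilation: Δt = γτ₀ = 2.096 × 2.056 μs = 4.309 μs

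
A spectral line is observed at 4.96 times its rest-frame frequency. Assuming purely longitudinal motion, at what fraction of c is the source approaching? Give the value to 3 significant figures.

β ≈ 0.922

f_obs/f_src = √((1+β)/(1−β)) = 4.96  ⇒  (1+β)/(1−β) = 24.602
β = |1 − D²|/(1 + D²) = |1 − 24.602|/(1 + 24.602) = 0.922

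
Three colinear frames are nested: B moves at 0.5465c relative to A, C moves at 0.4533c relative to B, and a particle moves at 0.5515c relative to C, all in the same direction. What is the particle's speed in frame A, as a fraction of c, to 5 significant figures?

Compose boost 2: (0.4533 + 0.5465)/(1 + 0.4533×0.5465) = 0.99980/1.247728 = 0.8012961
Compose boost 3: (0.5515 + 0.8012961)/(1 + 0.5515×0.8012961) = 1.352796/1.441915 = 0.93819

u ≈ 0.93819c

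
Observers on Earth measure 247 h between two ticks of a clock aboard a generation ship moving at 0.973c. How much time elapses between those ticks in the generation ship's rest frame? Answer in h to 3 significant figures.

γ = 1/√(1 − 0.973²) = 4.3327
Proper time: τ₀ = Δt/γ = 247/4.3327 = 57.0 h

τ₀ ≈ 57.0 h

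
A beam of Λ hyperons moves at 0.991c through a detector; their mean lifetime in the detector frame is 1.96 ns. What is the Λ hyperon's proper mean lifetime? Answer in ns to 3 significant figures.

γ = 1/√(1 − 0.991²) = 7.4704
Proper time: τ₀ = Δt/γ = 1.96/7.4704 = 0.262 ns

τ₀ ≈ 0.262 ns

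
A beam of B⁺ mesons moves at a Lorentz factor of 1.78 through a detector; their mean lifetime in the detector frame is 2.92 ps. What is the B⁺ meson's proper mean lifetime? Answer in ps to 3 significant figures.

γ = 1.78 (given)
Proper time: τ₀ = Δt/γ = 2.92/1.78 = 1.64 ps

τ₀ ≈ 1.64 ps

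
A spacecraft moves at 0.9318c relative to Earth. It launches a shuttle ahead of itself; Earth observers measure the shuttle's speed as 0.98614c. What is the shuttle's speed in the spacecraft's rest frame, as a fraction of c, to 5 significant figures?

u' ≈ 0.66992c

Inverse velocity addition: u' = (u − v)/(1 − uv/c²)
= (0.98614 − 0.9318)/(1 − 0.98614×0.9318) = 0.054340/0.08111475 = 0.66992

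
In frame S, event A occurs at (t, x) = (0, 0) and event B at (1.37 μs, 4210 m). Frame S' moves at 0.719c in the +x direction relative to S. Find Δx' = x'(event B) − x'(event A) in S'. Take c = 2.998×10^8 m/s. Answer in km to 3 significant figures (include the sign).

Δx' ≈ 5.63 km

γ = 1/√(1 − 0.719²) = 1.4388
Δx' = γ(Δx − vΔt) = 1.4388 × (4210 m − 0.719×(2.998×10^8 m/s)×1.37×10^-6 s)
= 1.4388 × (3914.7 m) = 5.63 km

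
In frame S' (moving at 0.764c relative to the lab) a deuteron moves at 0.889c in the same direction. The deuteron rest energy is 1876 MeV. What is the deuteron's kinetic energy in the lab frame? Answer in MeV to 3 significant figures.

K ≈ 8790 MeV

u_lab = (0.889 + 0.764)/(1 + 0.889×0.764) = 0.984400
γ = 1/√(1 − 0.984400²) = 5.6835
K = (γ − 1)m₀c² = (5.6835 − 1) × 1876 = 4.6835 × 1876 = 8790 MeV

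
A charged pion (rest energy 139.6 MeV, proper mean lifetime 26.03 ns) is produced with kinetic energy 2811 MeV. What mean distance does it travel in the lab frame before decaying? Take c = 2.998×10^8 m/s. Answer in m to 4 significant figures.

γ = 1 + K/(m₀c²) = 1 + 2811/139.6 = 21.1361
β = √(1 − 1/γ²) = 0.998880
Dilated lifetime: γτ₀ = 21.1361 × 26.03 ns = 550.173 ns
d = βc·γτ₀ = 0.998880 × (2.998×10^8 m/s) × 5.50173×10^-7 s = 164.8 m

d ≈ 164.8 m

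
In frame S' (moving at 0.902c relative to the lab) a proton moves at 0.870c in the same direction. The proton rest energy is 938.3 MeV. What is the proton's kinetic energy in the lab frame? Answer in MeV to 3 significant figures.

K ≈ 6930 MeV

u_lab = (0.870 + 0.902)/(1 + 0.870×0.902) = 0.992862
γ = 1/√(1 − 0.992862²) = 8.3842
K = (γ − 1)m₀c² = (8.3842 − 1) × 938.3 = 7.3842 × 938.3 = 6930 MeV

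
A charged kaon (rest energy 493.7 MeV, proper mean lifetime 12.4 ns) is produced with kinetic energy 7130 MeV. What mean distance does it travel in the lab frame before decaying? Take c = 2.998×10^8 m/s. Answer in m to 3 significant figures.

γ = 1 + K/(m₀c²) = 1 + 7130/493.7 = 15.442
β = √(1 − 1/γ²) = 0.99790
Dilated lifetime: γτ₀ = 15.442 × 12.4 ns = 191.48 ns
d = βc·γτ₀ = 0.99790 × (2.998×10^8 m/s) × 1.9148×10^-7 s = 57.3 m

d ≈ 57.3 m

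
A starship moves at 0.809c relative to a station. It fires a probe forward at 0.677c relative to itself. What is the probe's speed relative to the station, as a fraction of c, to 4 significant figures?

u ≈ 0.9601c

Relativistic velocity addition: u = (u' + v)/(1 + u'v/c²)
= (0.677 + 0.809)/(1 + 0.677×0.809) = 1.486/1.54769 = 0.9601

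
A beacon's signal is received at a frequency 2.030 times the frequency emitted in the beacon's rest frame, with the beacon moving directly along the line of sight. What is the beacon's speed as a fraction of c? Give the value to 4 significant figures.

β ≈ 0.6094

f_obs/f_src = √((1+β)/(1−β)) = 2.030  ⇒  (1+β)/(1−β) = 4.12090
β = |1 − D²|/(1 + D²) = |1 − 4.12090|/(1 + 4.12090) = 0.6094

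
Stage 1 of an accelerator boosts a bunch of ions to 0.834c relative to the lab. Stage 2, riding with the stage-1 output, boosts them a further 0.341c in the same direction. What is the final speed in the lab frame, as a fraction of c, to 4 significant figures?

Compose boost 2: (0.341 + 0.834)/(1 + 0.341×0.834) = 1.175/1.28439 = 0.9148

u ≈ 0.9148c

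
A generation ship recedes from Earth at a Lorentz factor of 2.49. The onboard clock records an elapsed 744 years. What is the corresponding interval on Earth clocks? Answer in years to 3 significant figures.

γ = 2.49 (given)
Time dilation: Δt = γτ₀ = 2.49 × 744 years = 1850 years

Δt ≈ 1850 years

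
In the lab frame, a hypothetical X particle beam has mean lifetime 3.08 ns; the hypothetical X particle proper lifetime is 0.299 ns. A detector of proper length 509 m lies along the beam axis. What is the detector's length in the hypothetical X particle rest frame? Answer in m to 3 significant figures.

Time dilation ⇒ γ = Δt/τ₀ = 3.08/0.299 = 10.301
Length contraction: L = L₀/γ = 509/10.301 = 49.4 m

L ≈ 49.4 m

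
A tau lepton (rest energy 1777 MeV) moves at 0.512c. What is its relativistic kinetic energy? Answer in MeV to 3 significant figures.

γ = 1/√(1 − 0.512²) = 1.1642
K = (γ − 1)m₀c² = (1.1642 − 1) × 1777 MeV = 0.16416 × 1777 MeV = 292 MeV

K ≈ 292 MeV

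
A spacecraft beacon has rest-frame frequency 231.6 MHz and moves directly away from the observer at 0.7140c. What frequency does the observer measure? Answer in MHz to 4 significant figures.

Relativistic Doppler: f_obs = f_src √((1−β)/(1+β))
= 231.6 × √(0.286000/1.71400) = 231.6 × 0.408486 = 94.61 MHz

f_obs ≈ 94.61 MHz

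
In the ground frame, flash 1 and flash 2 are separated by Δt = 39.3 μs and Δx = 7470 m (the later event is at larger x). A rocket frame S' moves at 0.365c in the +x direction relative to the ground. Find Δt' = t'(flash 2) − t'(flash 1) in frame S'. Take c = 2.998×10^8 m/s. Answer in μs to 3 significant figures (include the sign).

Δt' ≈ 32.4 μs

γ = 1/√(1 − 0.365²) = 1.0741
Δt' = γ(Δt − vΔx/c²) = 1.0741 × (39.3 μs − 0.365×7470 m / (2.998×10^8 m/s))
= 1.0741 × (30.205 μs) = 32.4 μs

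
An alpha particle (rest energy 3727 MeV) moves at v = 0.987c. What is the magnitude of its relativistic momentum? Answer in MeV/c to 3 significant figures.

γ = 1/√(1 − 0.987²) = 6.2220
p = γβm₀c = 6.2220 × 0.987 × 3727 MeV/c = 22900 MeV/c

p ≈ 22900 MeV/c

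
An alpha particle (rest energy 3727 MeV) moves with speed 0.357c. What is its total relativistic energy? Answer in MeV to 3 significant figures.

γ = 1/√(1 − 0.357²) = 1.0705
E = γm₀c² = 1.0705 × 3727 MeV = 3990 MeV

E ≈ 3990 MeV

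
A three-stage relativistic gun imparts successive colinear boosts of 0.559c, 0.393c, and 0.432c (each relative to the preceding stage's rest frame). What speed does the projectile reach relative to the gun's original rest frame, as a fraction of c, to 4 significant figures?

Compose boost 2: (0.393 + 0.559)/(1 + 0.393×0.559) = 0.9520/1.21969 = 0.780528
Compose boost 3: (0.432 + 0.780528)/(1 + 0.432×0.780528) = 1.21253/1.33719 = 0.9068

u ≈ 0.9068c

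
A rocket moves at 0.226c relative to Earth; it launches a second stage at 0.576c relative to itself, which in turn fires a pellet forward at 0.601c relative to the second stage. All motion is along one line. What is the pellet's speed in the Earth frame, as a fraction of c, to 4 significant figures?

Compose boost 2: (0.576 + 0.226)/(1 + 0.576×0.226) = 0.8020/1.13018 = 0.709624
Compose boost 3: (0.601 + 0.709624)/(1 + 0.601×0.709624) = 1.31062/1.42648 = 0.9188

u ≈ 0.9188c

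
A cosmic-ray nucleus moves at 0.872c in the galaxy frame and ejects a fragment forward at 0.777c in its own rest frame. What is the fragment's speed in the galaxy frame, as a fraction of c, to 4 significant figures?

Compose boost 2: (0.777 + 0.872)/(1 + 0.777×0.872) = 1.649/1.67754 = 0.9830

u ≈ 0.9830c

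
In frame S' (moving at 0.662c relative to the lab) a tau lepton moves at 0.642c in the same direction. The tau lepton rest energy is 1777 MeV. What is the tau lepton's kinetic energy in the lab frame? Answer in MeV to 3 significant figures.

u_lab = (0.642 + 0.662)/(1 + 0.642×0.662) = 0.915085
γ = 1/√(1 − 0.915085²) = 2.4798
K = (γ − 1)m₀c² = (2.4798 − 1) × 1777 = 1.4798 × 1777 = 2630 MeV

K ≈ 2630 MeV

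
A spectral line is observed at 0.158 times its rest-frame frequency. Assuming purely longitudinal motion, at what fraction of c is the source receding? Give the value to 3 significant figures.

f_obs/f_src = √((1−β)/(1+β)) = 0.158  ⇒  (1−β)/(1+β) = 0.024964
β = |1 − D²|/(1 + D²) = |1 − 0.024964|/(1 + 0.024964) = 0.951

β ≈ 0.951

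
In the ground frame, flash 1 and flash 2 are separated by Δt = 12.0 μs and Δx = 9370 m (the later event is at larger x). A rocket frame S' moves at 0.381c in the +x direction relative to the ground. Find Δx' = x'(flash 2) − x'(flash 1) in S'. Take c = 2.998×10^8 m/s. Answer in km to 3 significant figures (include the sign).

Δx' ≈ 8.65 km

γ = 1/√(1 − 0.381²) = 1.0816
Δx' = γ(Δx − vΔt) = 1.0816 × (9370 m − 0.381×(2.998×10^8 m/s)×12.0×10^-6 s)
= 1.0816 × (7999.3 m) = 8.65 km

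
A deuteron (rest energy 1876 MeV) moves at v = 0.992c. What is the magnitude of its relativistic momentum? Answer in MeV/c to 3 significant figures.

p ≈ 14700 MeV/c

γ = 1/√(1 − 0.992²) = 7.9216
p = γβm₀c = 7.9216 × 0.992 × 1876 MeV/c = 14700 MeV/c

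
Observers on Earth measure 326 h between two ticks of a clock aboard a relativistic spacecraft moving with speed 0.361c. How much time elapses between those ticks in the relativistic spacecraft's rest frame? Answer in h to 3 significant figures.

τ₀ ≈ 304 h

γ = 1/√(1 − 0.361²) = 1.0723
Proper time: τ₀ = Δt/γ = 326/1.0723 = 304 h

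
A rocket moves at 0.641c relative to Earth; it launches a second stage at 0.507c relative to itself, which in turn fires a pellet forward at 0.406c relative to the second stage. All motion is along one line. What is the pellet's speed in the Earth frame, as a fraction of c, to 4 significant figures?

Compose boost 2: (0.507 + 0.641)/(1 + 0.507×0.641) = 1.148/1.32499 = 0.866424
Compose boost 3: (0.406 + 0.866424)/(1 + 0.406×0.866424) = 1.27242/1.35177 = 0.9413

u ≈ 0.9413c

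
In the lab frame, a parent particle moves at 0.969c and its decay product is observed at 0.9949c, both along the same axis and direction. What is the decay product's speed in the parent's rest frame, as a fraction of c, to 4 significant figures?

Inverse velocity addition: u' = (u − v)/(1 − uv/c²)
= (0.9949 − 0.969)/(1 − 0.9949×0.969) = 0.02590/0.0359419 = 0.7206

u' ≈ 0.7206c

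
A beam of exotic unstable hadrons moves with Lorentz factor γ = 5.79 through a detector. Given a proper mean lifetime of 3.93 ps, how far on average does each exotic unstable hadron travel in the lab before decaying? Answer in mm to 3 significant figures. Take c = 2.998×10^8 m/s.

β = √(1 − 1/γ²) = √(1 − 1/5.79²) = 0.98497
Dilated lifetime: Δt = γτ₀ = 5.79 × 3.93 ps = 22.755 ps
d = vΔt = 0.98497c × 22.755 ps = 2.9529×10^8 m/s × 2.2755×10^-11 s = 6.72 mm

d ≈ 6.72 mm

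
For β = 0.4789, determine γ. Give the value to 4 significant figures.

γ ≈ 1.139

γ = 1/√(1 − β²) = 1/√(1 − 0.4789²) = 1/√(0.770655) = 1.139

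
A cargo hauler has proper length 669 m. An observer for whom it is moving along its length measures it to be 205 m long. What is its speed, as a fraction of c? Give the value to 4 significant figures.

β ≈ 0.9519

γ = L₀/L = 669/205 = 3.26341
β = √(1 − 1/γ²) = 0.9519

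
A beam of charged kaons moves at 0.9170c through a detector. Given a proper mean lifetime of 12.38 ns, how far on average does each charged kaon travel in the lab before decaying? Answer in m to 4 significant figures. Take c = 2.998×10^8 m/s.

d ≈ 8.532 m

γ = 1/√(1 − 0.9170²) = 2.50697
Dilated lifetime: Δt = γτ₀ = 2.50697 × 12.38 ns = 31.0363 ns
d = vΔt = 0.9170c × 31.0363 ns = 2.74917×10^8 m/s × 3.10363×10^-8 s = 8.532 m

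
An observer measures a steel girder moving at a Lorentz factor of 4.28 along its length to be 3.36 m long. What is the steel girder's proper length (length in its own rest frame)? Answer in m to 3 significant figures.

γ = 4.28 (given)
L₀ = γL = 4.28 × 3.36 = 14.4 m

L₀ ≈ 14.4 m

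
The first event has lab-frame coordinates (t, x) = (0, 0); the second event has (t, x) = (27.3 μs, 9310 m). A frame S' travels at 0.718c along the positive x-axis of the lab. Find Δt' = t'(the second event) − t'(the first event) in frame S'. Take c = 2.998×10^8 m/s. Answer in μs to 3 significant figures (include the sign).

Δt' ≈ 7.19 μs

γ = 1/√(1 − 0.718²) = 1.4367
Δt' = γ(Δt − vΔx/c²) = 1.4367 × (27.3 μs − 0.718×9310 m / (2.998×10^8 m/s))
= 1.4367 × (5.0032 μs) = 7.19 μs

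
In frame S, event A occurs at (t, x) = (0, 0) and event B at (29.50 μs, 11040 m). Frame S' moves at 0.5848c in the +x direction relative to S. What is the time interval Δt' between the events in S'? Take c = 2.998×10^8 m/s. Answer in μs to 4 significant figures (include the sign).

Δt' ≈ 9.819 μs

γ = 1/√(1 − 0.5848²) = 1.23278
Δt' = γ(Δt − vΔx/c²) = 1.23278 × (29.50 μs − 0.5848×11040 m / (2.998×10^8 m/s))
= 1.23278 × (7.96500 μs) = 9.819 μs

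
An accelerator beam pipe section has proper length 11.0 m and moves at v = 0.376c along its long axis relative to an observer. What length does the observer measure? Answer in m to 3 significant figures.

γ = 1/√(1 − 0.376²) = 1.0792
Length contraction: L = L₀/γ = 11.0/1.0792 = 10.2 m

L ≈ 10.2 m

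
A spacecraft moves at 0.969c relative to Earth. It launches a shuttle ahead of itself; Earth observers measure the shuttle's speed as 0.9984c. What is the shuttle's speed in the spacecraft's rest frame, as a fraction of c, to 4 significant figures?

Inverse velocity addition: u' = (u − v)/(1 − uv/c²)
= (0.9984 − 0.969)/(1 − 0.9984×0.969) = 0.02940/0.0325504 = 0.9032

u' ≈ 0.9032c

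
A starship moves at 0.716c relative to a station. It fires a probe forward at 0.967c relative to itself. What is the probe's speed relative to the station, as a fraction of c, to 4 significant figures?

u ≈ 0.9945c

Relativistic velocity addition: u = (u' + v)/(1 + u'v/c²)
= (0.967 + 0.716)/(1 + 0.967×0.716) = 1.683/1.69237 = 0.9945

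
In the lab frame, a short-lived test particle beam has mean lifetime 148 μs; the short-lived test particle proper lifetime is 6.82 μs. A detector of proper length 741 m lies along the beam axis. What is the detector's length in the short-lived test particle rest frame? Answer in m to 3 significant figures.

Time dilation ⇒ γ = Δt/τ₀ = 148/6.82 = 21.701
Length contraction: L = L₀/γ = 741/21.701 = 34.1 m

L ≈ 34.1 m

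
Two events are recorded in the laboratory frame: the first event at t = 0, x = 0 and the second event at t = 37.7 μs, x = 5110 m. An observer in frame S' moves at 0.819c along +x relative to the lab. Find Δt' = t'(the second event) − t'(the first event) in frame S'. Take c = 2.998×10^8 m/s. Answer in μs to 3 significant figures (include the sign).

γ = 1/√(1 − 0.819²) = 1.7428
Δt' = γ(Δt − vΔx/c²) = 1.7428 × (37.7 μs − 0.819×5110 m / (2.998×10^8 m/s))
= 1.7428 × (23.740 μs) = 41.4 μs

Δt' ≈ 41.4 μs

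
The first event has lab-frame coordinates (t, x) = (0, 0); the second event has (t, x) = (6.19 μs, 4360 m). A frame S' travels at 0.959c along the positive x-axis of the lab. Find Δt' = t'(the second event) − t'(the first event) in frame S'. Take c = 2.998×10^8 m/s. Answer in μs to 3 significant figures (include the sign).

γ = 1/√(1 − 0.959²) = 3.5285
Δt' = γ(Δt − vΔx/c²) = 3.5285 × (6.19 μs − 0.959×4360 m / (2.998×10^8 m/s))
= 3.5285 × (-7.7568 μs) = -27.4 μs

Δt' ≈ -27.4 μs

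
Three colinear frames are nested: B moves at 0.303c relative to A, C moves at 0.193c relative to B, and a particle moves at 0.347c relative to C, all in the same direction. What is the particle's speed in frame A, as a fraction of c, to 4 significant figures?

Compose boost 2: (0.193 + 0.303)/(1 + 0.193×0.303) = 0.4960/1.05848 = 0.468597
Compose boost 3: (0.347 + 0.468597)/(1 + 0.347×0.468597) = 0.815597/1.16260 = 0.7015

u ≈ 0.7015c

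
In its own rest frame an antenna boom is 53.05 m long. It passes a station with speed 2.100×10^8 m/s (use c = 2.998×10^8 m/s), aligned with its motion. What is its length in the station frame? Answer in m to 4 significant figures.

β = v/c = 2.100×10^8 / 2.998×10^8 = 0.700467
γ = 1/√(1 − 0.700467²) = 1.40118
Length contraction: L = L₀/γ = 53.05/1.40118 = 37.86 m

L ≈ 37.86 m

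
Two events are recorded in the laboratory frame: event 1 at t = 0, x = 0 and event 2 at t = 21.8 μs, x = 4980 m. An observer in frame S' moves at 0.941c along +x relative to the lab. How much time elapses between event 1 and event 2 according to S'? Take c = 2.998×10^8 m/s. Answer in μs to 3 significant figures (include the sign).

Δt' ≈ 18.2 μs

γ = 1/√(1 − 0.941²) = 2.9550
Δt' = γ(Δt − vΔx/c²) = 2.9550 × (21.8 μs − 0.941×4980 m / (2.998×10^8 m/s))
= 2.9550 × (6.1690 μs) = 18.2 μs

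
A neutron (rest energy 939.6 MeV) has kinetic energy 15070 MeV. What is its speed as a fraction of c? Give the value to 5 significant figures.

γ = 1 + K/(m₀c²) = 1 + 15070/939.6 = 17.03874
β = √(1 − 1/γ²) = 0.99828

β ≈ 0.99828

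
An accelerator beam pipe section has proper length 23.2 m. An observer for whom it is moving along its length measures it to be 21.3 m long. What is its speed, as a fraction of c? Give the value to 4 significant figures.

γ = L₀/L = 23.2/21.3 = 1.08920
β = √(1 − 1/γ²) = 0.3963

β ≈ 0.3963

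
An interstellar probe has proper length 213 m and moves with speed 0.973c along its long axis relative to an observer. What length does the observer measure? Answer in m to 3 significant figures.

γ = 1/√(1 − 0.973²) = 4.3327
Length contraction: L = L₀/γ = 213/4.3327 = 49.2 m

L ≈ 49.2 m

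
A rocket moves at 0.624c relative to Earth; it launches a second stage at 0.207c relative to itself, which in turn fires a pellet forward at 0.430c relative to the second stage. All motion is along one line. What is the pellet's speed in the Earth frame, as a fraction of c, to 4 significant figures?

u ≈ 0.8857c

Compose boost 2: (0.207 + 0.624)/(1 + 0.207×0.624) = 0.8310/1.12917 = 0.735940
Compose boost 3: (0.430 + 0.735940)/(1 + 0.430×0.735940) = 1.16594/1.31645 = 0.8857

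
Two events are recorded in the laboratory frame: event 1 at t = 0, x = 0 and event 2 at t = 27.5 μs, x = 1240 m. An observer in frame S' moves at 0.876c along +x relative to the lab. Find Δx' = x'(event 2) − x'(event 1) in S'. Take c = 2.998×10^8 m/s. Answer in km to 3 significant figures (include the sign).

Δx' ≈ -12.4 km

γ = 1/√(1 − 0.876²) = 2.0734
Δx' = γ(Δx − vΔt) = 2.0734 × (1240 m − 0.876×(2.998×10^8 m/s)×27.5×10^-6 s)
= 2.0734 × (-5982.2 m) = -12.4 km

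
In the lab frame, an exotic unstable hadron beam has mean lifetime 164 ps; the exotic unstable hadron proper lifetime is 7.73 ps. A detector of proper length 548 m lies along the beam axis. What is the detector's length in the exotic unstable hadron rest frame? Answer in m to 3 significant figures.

Time dilation ⇒ γ = Δt/τ₀ = 164/7.73 = 21.216
Length contraction: L = L₀/γ = 548/21.216 = 25.8 m

L ≈ 25.8 m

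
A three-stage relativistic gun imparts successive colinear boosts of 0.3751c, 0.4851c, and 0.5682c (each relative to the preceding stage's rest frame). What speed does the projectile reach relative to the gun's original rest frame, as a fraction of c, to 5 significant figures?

Compose boost 2: (0.4851 + 0.3751)/(1 + 0.4851×0.3751) = 0.86020/1.181961 = 0.7277736
Compose boost 3: (0.5682 + 0.7277736)/(1 + 0.5682×0.7277736) = 1.295974/1.413521 = 0.91684

u ≈ 0.91684c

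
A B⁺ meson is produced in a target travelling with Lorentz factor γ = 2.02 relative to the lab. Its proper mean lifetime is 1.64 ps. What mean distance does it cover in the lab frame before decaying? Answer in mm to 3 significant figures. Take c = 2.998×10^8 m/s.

d ≈ 0.863 mm

β = √(1 − 1/γ²) = √(1 − 1/2.02²) = 0.86886
Dilated lifetime: Δt = γτ₀ = 2.02 × 1.64 ps = 3.3128 ps
d = vΔt = 0.86886c × 3.3128 ps = 2.6049×10^8 m/s × 3.3128×10^-12 s = 0.863 mm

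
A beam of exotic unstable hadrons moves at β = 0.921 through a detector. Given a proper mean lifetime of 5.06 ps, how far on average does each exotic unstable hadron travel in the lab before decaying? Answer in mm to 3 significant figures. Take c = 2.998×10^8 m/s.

d ≈ 3.59 mm

γ = 1/√(1 − 0.921²) = 2.5670
Dilated lifetime: Δt = γτ₀ = 2.5670 × 5.06 ps = 12.989 ps
d = vΔt = 0.921c × 12.989 ps = 2.7612×10^8 m/s × 1.2989×10^-11 s = 3.59 mm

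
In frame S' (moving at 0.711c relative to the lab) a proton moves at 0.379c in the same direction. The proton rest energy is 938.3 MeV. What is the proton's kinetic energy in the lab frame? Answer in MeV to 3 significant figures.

u_lab = (0.379 + 0.711)/(1 + 0.379×0.711) = 0.858627
γ = 1/√(1 − 0.858627²) = 1.9508
K = (γ − 1)m₀c² = (1.9508 − 1) × 938.3 = 0.95083 × 938.3 = 892 MeV

K ≈ 892 MeV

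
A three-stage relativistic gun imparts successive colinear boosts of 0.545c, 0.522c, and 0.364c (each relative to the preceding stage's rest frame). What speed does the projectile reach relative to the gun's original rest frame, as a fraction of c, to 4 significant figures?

u ≈ 0.9173c

Compose boost 2: (0.522 + 0.545)/(1 + 0.522×0.545) = 1.067/1.28449 = 0.830680
Compose boost 3: (0.364 + 0.830680)/(1 + 0.364×0.830680) = 1.19468/1.30237 = 0.9173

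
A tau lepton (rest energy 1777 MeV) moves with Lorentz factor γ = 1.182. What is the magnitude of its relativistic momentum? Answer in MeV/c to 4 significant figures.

p ≈ 1120 MeV/c

β = √(1 − 1/γ²) = √(1 − 1/1.182²) = 0.533145
p = γβm₀c = 1.182 × 0.533145 × 1777 MeV/c = 1120 MeV/c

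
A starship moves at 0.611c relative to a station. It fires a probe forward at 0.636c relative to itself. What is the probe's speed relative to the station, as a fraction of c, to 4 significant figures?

Relativistic velocity addition: u = (u' + v)/(1 + u'v/c²)
= (0.636 + 0.611)/(1 + 0.636×0.611) = 1.247/1.38860 = 0.8980

u ≈ 0.8980c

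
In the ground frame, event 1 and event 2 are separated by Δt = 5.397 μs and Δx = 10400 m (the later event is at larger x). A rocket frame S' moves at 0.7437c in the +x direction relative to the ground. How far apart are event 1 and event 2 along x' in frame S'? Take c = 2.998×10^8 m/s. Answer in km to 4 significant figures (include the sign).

γ = 1/√(1 − 0.7437²) = 1.49586
Δx' = γ(Δx − vΔt) = 1.49586 × (10400 m − 0.7437×(2.998×10^8 m/s)×5.397×10^-6 s)
= 1.49586 × (9196.68 m) = 13.76 km

Δx' ≈ 13.76 km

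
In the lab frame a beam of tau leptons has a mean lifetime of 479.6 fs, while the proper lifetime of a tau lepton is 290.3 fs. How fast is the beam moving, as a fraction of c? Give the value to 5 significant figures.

γ = Δt/τ₀ = 479.6/290.3 = 1.652084
β = √(1 − 1/γ²) = √(1 − 1/1.652084²) = 0.79600

β ≈ 0.79600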